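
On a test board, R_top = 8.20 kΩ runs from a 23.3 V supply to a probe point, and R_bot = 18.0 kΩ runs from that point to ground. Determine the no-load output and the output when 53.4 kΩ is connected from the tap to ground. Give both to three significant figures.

Unloaded: 16.0 V; loaded: 14.5 V

Open-circuit: V = 23.3 × 18.0/(8.20 + 18.0) = 16.0 V.
With the load, R_bot becomes R_bot‖R_L = 13.46 kΩ, so V = 23.3 × 13.46/21.66 = 14.5 V.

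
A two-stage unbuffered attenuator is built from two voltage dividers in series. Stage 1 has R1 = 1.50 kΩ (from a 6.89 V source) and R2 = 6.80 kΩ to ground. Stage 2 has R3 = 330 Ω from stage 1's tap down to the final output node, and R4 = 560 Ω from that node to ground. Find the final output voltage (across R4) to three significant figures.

V_out ≈ 1.49 V

Stage 2 presents R3+R4 = 890.0 Ω as a load on stage 1's tap.
Stage 1's lower leg becomes R2‖(R3+R4) = 787.0 Ω, so V_mid = 6.89 × 787.0/2287 = 2.371 V.
Stage 2 is itself unloaded: V_out = V_mid × R4/(R3+R4) = 2.371 × 560/890.0 = 1.49 V.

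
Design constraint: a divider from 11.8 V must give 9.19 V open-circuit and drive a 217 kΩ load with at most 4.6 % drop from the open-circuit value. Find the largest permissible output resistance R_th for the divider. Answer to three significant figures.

R_th ≤ 10.5 kΩ

Loading drop = R_th/(R_th + R_L) ≤ 0.0460, so R_th ≤ R_L · ε/(1−ε) = 217 kΩ × 0.0460/0.9540 = 10.5 kΩ.
(Any R1, R2 with R2/(R1+R2) = 0.779 and R1‖R2 ≤ 10.5 kΩ will meet the spec.)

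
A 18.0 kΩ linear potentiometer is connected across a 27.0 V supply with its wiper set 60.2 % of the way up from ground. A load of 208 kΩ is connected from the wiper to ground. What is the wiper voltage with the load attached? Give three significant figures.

V ≈ 15.9 V

The wiper splits the pot into (1−α)R = 7.164 kΩ above and αR = 10.84 kΩ below.
Lower section ‖ load = 10.30 kΩ.
V_wiper = 27.0 × 10.30/(7.164 + 10.30) = 15.9 V.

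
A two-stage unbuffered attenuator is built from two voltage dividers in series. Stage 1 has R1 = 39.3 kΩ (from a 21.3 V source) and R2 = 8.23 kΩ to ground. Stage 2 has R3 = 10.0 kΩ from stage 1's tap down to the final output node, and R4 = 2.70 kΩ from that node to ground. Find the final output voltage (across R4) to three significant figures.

V_out ≈ 0.511 V

Stage 2 presents R3+R4 = 12.70 kΩ as a load on stage 1's tap.
Stage 1's lower leg becomes R2‖(R3+R4) = 4.994 kΩ, so V_mid = 21.3 × 4.994/44.29 = 2.401 V.
Stage 2 is itself unloaded: V_out = V_mid × R4/(R3+R4) = 2.401 × 2.70/12.70 = 0.511 V.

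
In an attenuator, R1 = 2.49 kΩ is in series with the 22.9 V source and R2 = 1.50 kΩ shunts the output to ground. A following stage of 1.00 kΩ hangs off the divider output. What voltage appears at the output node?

V_out ≈ 4.45 V

The load sits in parallel with R2: R2‖R_L = (1.50 × 1.00) / (1.50 + 1.00) = 0.6000 kΩ.
V_out = 22.9 × 0.6000 / (2.49 + 0.6000) = 22.9 × 0.6000/3.090 = 4.45 V.
(Unloaded it would have been 8.61 V.)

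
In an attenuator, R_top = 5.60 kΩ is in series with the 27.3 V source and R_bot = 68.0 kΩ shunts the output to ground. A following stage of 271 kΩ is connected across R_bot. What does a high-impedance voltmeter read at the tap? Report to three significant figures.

The load sits in parallel with R_bot: R_bot‖R_L = (68.0 × 271) / (68.0 + 271) = 54.36 kΩ.
V_out = 27.3 × 54.36 / (5.60 + 54.36) = 27.3 × 54.36/59.96 = 24.8 V.

V_out ≈ 24.8 V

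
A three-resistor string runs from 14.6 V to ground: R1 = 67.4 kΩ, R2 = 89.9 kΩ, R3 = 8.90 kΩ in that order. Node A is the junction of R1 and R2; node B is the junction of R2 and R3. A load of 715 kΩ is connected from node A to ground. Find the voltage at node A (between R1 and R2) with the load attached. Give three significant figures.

Below node A the series string R2+R3 = 98.80 kΩ sits in parallel with the 715 kΩ load: 86.81 kΩ.
V_A = 14.6 × 86.81/(67.4 + 86.81) = 8.22 V.

V ≈ 8.22 V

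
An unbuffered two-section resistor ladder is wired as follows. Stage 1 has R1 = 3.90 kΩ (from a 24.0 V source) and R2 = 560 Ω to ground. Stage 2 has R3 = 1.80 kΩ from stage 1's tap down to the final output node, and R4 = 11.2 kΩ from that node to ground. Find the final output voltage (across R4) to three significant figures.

Stage 2 presents R3+R4 = 13000 Ω as a load on stage 1's tap.
Stage 1's lower leg becomes R2‖(R3+R4) = 536.9 Ω, so V_mid = 24.0 × 536.9/4437 = 2.904 V.
Stage 2 is itself unloaded: V_out = V_mid × R4/(R3+R4) = 2.904 × 11200/13000 = 2.50 V.

V_out ≈ 2.50 V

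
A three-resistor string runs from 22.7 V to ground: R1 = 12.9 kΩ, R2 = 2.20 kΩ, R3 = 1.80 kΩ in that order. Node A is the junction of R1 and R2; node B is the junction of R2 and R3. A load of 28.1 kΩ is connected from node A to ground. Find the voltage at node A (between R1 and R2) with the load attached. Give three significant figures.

Below node A the series string R2+R3 = 4.000 kΩ sits in parallel with the 28.1 kΩ load: 3.502 kΩ.
V_A = 22.7 × 3.502/(12.9 + 3.502) = 4.85 V.

V ≈ 4.85 V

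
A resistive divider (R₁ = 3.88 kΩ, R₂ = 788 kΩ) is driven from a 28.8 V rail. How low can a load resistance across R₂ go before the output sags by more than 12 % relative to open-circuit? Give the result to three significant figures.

R_L(min) ≈ 28.3 kΩ

Output resistance R_th = R₁‖R₂ = (3.88 × 788)/791.9 = 3.861 kΩ.
The fractional drop is R_th/(R_th + R_L); requiring this ≤ 0.120 gives R_L ≥ R_th(1/0.120 − 1) = 3.861 × 7.333 = 28.3 kΩ.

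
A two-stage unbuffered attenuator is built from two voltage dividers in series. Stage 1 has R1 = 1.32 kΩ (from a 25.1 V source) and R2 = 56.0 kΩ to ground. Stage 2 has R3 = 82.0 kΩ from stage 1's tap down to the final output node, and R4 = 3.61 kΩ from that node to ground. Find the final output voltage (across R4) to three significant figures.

Stage 2 presents R3+R4 = 85.61 kΩ as a load on stage 1's tap.
Stage 1's lower leg becomes R2‖(R3+R4) = 33.85 kΩ, so V_mid = 25.1 × 33.85/35.17 = 24.16 V.
Stage 2 is itself unloaded: V_out = V_mid × R4/(R3+R4) = 24.16 × 3.61/85.61 = 1.02 V.

V_out ≈ 1.02 V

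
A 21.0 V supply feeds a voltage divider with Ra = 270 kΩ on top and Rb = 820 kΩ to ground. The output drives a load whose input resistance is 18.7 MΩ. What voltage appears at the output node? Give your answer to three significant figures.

V_out ≈ 15.6 V

The load sits in parallel with Rb: Rb‖R_L = (820 × 18700) / (820 + 18700) = 785.6 kΩ.
V_out = 21.0 × 785.6 / (270 + 785.6) = 21.0 × 785.6/1056 = 15.6 V.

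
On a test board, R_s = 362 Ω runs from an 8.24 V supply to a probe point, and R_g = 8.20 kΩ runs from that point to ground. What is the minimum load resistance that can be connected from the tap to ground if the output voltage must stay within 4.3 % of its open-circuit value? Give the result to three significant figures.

Output resistance R_th = R_s‖R_g = (362 × 8200)/8562 = 346.7 Ω.
The fractional drop is R_th/(R_th + R_L); requiring this ≤ 0.0430 gives R_L ≥ R_th(1/0.0430 − 1) = 346.7 × 22.26 = 7.72 kΩ.

R_L(min) ≈ 7.72 kΩ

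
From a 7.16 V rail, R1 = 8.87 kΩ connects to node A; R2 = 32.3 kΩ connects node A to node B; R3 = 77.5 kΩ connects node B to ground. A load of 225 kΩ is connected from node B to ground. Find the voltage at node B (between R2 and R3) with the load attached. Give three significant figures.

V ≈ 4.18 V

At node B, R3 is in parallel with the load: R3‖R_L = 57.64 kΩ.
Below node A the resistance is R2 + (R3‖R_L) = 89.94 kΩ, so V_A = 7.16 × 89.94/98.81 = 6.517 V.
Then V_B = V_A × (R3‖R_L)/(R2 + R3‖R_L) = 6.517 × 57.64/89.94 = 4.18 V.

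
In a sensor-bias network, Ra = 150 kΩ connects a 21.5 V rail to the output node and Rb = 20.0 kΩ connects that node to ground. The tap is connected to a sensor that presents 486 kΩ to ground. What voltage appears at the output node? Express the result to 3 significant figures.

V_out ≈ 2.44 V

The load sits in parallel with Rb: Rb‖R_L = (20.0 × 486) / (20.0 + 486) = 19.21 kΩ.
V_out = 21.5 × 19.21 / (150 + 19.21) = 21.5 × 19.21/169.2 = 2.44 V.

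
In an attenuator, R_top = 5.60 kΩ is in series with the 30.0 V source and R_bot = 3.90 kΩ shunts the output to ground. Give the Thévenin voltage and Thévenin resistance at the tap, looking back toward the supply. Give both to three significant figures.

V_th is the open-circuit tap voltage: 30.0 × 3.90/(5.60 + 3.90) = 12.3 V.
With the supply zeroed, R_top and R_bot appear in parallel from the tap: R_th = R_top‖R_bot = (5.60 × 3.90)/9.500 = 2.30 kΩ.

V_th = 12.3 V, R_th = 2.30 kΩ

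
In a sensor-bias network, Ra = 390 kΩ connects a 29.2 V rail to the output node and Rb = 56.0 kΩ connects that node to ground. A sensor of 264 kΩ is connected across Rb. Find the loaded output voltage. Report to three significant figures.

V_out ≈ 3.09 V

The load sits in parallel with Rb: Rb‖R_L = (56.0 × 264) / (56.0 + 264) = 46.20 kΩ.
V_out = 29.2 × 46.20 / (390 + 46.20) = 29.2 × 46.20/436.2 = 3.09 V.
(Unloaded it would have been 3.67 V.)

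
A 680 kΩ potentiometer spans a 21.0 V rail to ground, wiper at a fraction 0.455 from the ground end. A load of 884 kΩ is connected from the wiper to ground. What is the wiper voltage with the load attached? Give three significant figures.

The wiper splits the pot into (1−α)R = 370.6 kΩ above and αR = 309.4 kΩ below.
Lower section ‖ load = 229.2 kΩ.
V_wiper = 21.0 × 229.2/(370.6 + 229.2) = 8.02 V.

V ≈ 8.02 V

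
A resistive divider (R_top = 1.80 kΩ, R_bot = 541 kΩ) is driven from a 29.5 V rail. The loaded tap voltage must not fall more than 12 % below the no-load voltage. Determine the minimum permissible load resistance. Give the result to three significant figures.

Output resistance R_th = R_top‖R_bot = (1.80 × 541)/542.8 = 1.794 kΩ.
The fractional drop is R_th/(R_th + R_L); requiring this ≤ 0.120 gives R_L ≥ R_th(1/0.120 − 1) = 1.794 × 7.333 = 13.2 kΩ.

R_L(min) ≈ 13.2 kΩ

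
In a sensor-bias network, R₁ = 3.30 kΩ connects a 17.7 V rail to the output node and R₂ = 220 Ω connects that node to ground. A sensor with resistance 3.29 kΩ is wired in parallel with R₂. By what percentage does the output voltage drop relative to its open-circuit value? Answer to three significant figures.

The divider's output (Thévenin) resistance is R₁‖R₂ = 206.2 Ω.
Fractional drop under load = R_th/(R_th + R_L) = 206.2 / (206.2 + 3290) = 0.05899.
So the output falls by 5.90 %.

5.90 %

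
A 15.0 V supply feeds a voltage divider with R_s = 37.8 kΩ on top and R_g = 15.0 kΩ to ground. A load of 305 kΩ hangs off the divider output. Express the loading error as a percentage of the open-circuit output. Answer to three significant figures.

The divider's output (Thévenin) resistance is R_s‖R_g = 10.74 kΩ.
Fractional drop under load = R_th/(R_th + R_L) = 10.74 / (10.74 + 305) = 0.03401.
So the output falls by 3.40 %.

3.40 %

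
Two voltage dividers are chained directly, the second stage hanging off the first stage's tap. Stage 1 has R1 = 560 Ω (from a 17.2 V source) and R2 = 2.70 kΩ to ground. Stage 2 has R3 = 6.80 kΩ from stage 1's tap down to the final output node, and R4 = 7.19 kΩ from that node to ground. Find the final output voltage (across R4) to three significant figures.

Stage 2 presents R3+R4 = 13990 Ω as a load on stage 1's tap.
Stage 1's lower leg becomes R2‖(R3+R4) = 2263 Ω, so V_mid = 17.2 × 2263/2823 = 13.79 V.
Stage 2 is itself unloaded: V_out = V_mid × R4/(R3+R4) = 13.79 × 7190/13990 = 7.09 V.

V_out ≈ 7.09 V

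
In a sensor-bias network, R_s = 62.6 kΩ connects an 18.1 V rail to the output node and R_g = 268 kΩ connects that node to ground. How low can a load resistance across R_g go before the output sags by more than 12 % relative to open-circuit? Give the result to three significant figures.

Output resistance R_th = R_s‖R_g = (62.6 × 268)/330.6 = 50.75 kΩ.
The fractional drop is R_th/(R_th + R_L); requiring this ≤ 0.120 gives R_L ≥ R_th(1/0.120 − 1) = 50.75 × 7.333 = 372 kΩ.

R_L(min) ≈ 372 kΩ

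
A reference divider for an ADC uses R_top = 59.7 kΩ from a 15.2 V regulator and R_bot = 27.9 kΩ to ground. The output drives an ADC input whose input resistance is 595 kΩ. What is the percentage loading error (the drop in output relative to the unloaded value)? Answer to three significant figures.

3.10 %

The divider's output (Thévenin) resistance is R_top‖R_bot = 19.01 kΩ.
Fractional drop under load = R_th/(R_th + R_L) = 19.01 / (19.01 + 595) = 0.03097.
So the output falls by 3.10 %.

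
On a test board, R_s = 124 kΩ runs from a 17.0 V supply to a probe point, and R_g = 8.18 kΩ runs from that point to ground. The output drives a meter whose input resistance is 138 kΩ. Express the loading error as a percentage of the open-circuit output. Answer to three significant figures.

The divider's output (Thévenin) resistance is R_s‖R_g = 7.674 kΩ.
Fractional drop under load = R_th/(R_th + R_L) = 7.674 / (7.674 + 138) = 0.05268.
So the output falls by 5.27 %.

5.27 %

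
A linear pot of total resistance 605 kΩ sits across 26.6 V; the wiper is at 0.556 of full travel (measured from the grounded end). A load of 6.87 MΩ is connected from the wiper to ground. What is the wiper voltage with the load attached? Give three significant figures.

V ≈ 14.5 V

The wiper splits the pot into (1−α)R = 268.6 kΩ above and αR = 336.4 kΩ below.
Lower section ‖ load = 320.7 kΩ.
V_wiper = 26.6 × 320.7/(268.6 + 320.7) = 14.5 V.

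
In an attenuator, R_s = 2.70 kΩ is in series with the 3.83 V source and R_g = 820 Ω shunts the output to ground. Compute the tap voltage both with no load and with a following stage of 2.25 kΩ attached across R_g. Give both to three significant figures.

Unloaded: 0.892 V; loaded: 0.697 V

Open-circuit: V = 3.83 × 820/(2700 + 820) = 0.892 V.
With the load, R_g becomes R_g‖R_L = 601.0 Ω, so V = 3.83 × 601.0/3301 = 0.697 V.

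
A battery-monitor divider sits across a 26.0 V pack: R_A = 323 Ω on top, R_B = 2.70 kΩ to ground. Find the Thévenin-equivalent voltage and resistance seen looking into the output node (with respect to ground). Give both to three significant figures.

V_th = 23.2 V, R_th = 288 Ω

V_th is the open-circuit tap voltage: 26.0 × 2700/(323 + 2700) = 23.2 V.
With the supply zeroed, R_A and R_B appear in parallel from the tap: R_th = R_A‖R_B = (323 × 2700)/3023 = 288 Ω.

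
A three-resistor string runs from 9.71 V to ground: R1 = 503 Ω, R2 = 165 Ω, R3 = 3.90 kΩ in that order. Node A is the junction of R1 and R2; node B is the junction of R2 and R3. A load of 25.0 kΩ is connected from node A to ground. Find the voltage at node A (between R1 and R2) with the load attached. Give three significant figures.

V ≈ 8.49 V

Below node A the series string R2+R3 = 4065 Ω sits in parallel with the 25000 Ω load: 3496 Ω.
V_A = 9.71 × 3496/(503 + 3496) = 8.49 V.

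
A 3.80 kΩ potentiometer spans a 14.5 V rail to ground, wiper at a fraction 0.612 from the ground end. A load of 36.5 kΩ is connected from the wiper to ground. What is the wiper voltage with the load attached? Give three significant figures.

V ≈ 8.66 V

The wiper splits the pot into (1−α)R = 1.474 kΩ above and αR = 2.326 kΩ below.
Lower section ‖ load = 2.186 kΩ.
V_wiper = 14.5 × 2.186/(1.474 + 2.186) = 8.66 V.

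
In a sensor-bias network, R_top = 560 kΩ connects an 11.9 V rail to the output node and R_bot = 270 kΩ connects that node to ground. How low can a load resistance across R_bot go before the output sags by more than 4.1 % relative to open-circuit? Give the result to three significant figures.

R_L(min) ≈ 4.26 MΩ

Output resistance R_th = R_top‖R_bot = (560 × 270)/830.0 = 182.2 kΩ.
The fractional drop is R_th/(R_th + R_L); requiring this ≤ 0.0410 gives R_L ≥ R_th(1/0.0410 − 1) = 182.2 × 23.39 = 4.26 MΩ.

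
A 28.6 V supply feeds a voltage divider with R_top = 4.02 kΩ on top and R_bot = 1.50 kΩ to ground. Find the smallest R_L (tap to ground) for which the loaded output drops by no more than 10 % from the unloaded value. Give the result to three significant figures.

R_L(min) ≈ 9.83 kΩ

Output resistance R_th = R_top‖R_bot = (4.02 × 1.50)/5.520 = 1.092 kΩ.
The fractional drop is R_th/(R_th + R_L); requiring this ≤ 0.100 gives R_L ≥ R_th(1/0.100 − 1) = 1.092 × 9.000 = 9.83 kΩ.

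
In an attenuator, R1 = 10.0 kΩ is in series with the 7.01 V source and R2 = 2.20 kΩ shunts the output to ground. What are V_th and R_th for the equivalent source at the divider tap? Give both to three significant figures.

V_th = 1.26 V, R_th = 1.80 kΩ

V_th is the open-circuit tap voltage: 7.01 × 2.20/(10.0 + 2.20) = 1.26 V.
With the supply zeroed, R1 and R2 appear in parallel from the tap: R_th = R1‖R2 = (10.0 × 2.20)/12.20 = 1.80 kΩ.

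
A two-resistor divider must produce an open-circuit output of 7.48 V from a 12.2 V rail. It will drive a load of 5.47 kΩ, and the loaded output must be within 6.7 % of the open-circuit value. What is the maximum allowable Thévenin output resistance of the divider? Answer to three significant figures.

Loading drop = R_th/(R_th + R_L) ≤ 0.0670, so R_th ≤ R_L · ε/(1−ε) = 5.47 kΩ × 0.0670/0.9330 = 393 Ω.
(Any R1, R2 with R2/(R1+R2) = 0.613 and R1‖R2 ≤ 393 Ω will meet the spec.)

R_th ≤ 393 Ω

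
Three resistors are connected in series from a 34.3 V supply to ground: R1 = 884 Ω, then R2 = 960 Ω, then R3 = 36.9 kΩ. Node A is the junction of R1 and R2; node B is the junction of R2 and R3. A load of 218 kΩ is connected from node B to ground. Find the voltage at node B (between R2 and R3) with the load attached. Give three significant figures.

V ≈ 32.4 V

At node B, R3 is in parallel with the load: R3‖R_L = 31560 Ω.
Below node A the resistance is R2 + (R3‖R_L) = 32520 Ω, so V_A = 34.3 × 32520/33400 = 33.39 V.
Then V_B = V_A × (R3‖R_L)/(R2 + R3‖R_L) = 33.39 × 31560/32520 = 32.4 V.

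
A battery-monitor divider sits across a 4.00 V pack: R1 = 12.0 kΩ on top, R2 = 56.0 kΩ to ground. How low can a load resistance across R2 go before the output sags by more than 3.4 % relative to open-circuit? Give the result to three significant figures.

Output resistance R_th = R1‖R2 = (12.0 × 56.0)/68.00 = 9.882 kΩ.
The fractional drop is R_th/(R_th + R_L); requiring this ≤ 0.0340 gives R_L ≥ R_th(1/0.0340 − 1) = 9.882 × 28.41 = 281 kΩ.

R_L(min) ≈ 281 kΩ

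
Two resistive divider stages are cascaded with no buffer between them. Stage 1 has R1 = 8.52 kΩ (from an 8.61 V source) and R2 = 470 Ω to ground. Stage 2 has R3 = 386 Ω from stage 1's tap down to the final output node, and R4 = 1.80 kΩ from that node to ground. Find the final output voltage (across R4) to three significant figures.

V_out ≈ 0.308 V

Stage 2 presents R3+R4 = 2186 Ω as a load on stage 1's tap.
Stage 1's lower leg becomes R2‖(R3+R4) = 386.8 Ω, so V_mid = 8.61 × 386.8/8907 = 0.3739 V.
Stage 2 is itself unloaded: V_out = V_mid × R4/(R3+R4) = 0.3739 × 1800/2186 = 0.308 V.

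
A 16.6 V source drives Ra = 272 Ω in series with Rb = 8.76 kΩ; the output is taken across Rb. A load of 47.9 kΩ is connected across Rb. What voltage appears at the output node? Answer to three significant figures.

V_out ≈ 16.0 V

The load sits in parallel with Rb: Rb‖R_L = (8760 × 47900) / (8760 + 47900) = 7406 Ω.
V_out = 16.6 × 7406 / (272 + 7406) = 16.6 × 7406/7678 = 16.0 V.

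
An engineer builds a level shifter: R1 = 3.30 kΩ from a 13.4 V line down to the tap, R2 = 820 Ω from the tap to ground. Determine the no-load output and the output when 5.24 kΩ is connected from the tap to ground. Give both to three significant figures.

Unloaded: 2.67 V; loaded: 2.37 V

Open-circuit: V = 13.4 × 820/(3300 + 820) = 2.67 V.
With the load, R2 becomes R2‖R_L = 709.0 Ω, so V = 13.4 × 709.0/4009 = 2.37 V.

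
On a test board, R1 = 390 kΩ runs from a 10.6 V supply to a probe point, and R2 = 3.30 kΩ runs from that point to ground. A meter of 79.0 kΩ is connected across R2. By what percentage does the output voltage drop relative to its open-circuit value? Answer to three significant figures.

3.98 %

The divider's output (Thévenin) resistance is R1‖R2 = 3.272 kΩ.
Fractional drop under load = R_th/(R_th + R_L) = 3.272 / (3.272 + 79.0) = 0.03977.
So the output falls by 3.98 %.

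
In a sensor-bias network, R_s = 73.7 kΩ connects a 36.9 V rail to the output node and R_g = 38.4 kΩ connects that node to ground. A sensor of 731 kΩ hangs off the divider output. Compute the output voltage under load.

V_out ≈ 12.2 V

The load sits in parallel with R_g: R_g‖R_L = (38.4 × 731) / (38.4 + 731) = 36.48 kΩ.
V_out = 36.9 × 36.48 / (73.7 + 36.48) = 36.9 × 36.48/110.2 = 12.2 V.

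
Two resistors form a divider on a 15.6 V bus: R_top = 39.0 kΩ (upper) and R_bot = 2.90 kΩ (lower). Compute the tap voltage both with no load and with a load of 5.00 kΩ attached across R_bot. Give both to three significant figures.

Unloaded: 1.08 V; loaded: 0.701 V

Open-circuit: V = 15.6 × 2.90/(39.0 + 2.90) = 1.08 V.
With the load, R_bot becomes R_bot‖R_L = 1.835 kΩ, so V = 15.6 × 1.835/40.84 = 0.701 V.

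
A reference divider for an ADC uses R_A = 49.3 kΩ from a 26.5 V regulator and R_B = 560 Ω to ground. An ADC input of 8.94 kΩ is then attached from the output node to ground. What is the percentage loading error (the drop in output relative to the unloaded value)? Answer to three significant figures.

5.83 %

The divider's output (Thévenin) resistance is R_A‖R_B = 553.7 Ω.
Fractional drop under load = R_th/(R_th + R_L) = 553.7 / (553.7 + 8940) = 0.05832.
So the output falls by 5.83 %.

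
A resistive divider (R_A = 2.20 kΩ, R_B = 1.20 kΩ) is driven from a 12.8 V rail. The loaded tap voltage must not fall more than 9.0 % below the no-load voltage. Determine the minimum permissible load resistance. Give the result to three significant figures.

Output resistance R_th = R_A‖R_B = (2200 × 1200)/3400 = 776.5 Ω.
The fractional drop is R_th/(R_th + R_L); requiring this ≤ 0.0900 gives R_L ≥ R_th(1/0.0900 − 1) = 776.5 × 10.11 = 7.85 kΩ.

R_L(min) ≈ 7.85 kΩ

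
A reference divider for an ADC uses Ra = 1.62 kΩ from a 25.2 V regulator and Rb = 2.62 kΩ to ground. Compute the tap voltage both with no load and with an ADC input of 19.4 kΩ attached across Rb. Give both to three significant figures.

Unloaded: 15.6 V; loaded: 14.8 V

Open-circuit: V = 25.2 × 2.62/(1.62 + 2.62) = 15.6 V.
With the load, Rb becomes Rb‖R_L = 2.308 kΩ, so V = 25.2 × 2.308/3.928 = 14.8 V.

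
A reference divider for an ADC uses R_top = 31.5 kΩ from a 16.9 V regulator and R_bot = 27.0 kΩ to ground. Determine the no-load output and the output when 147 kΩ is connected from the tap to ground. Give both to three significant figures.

Unloaded: 7.80 V; loaded: 7.10 V

Open-circuit: V = 16.9 × 27.0/(31.5 + 27.0) = 7.80 V.
With the load, R_bot becomes R_bot‖R_L = 22.81 kΩ, so V = 16.9 × 22.81/54.31 = 7.10 V.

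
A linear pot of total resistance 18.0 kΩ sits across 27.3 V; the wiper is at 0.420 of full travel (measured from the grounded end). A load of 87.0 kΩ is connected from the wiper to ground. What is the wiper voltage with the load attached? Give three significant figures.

V ≈ 10.9 V

The wiper splits the pot into (1−α)R = 10.44 kΩ above and αR = 7.560 kΩ below.
Lower section ‖ load = 6.956 kΩ.
V_wiper = 27.3 × 6.956/(10.44 + 6.956) = 10.9 V.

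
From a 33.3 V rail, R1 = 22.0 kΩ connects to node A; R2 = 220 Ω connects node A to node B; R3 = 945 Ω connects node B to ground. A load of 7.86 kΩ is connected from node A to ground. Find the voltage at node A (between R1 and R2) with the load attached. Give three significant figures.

Below node A the series string R2+R3 = 1165 Ω sits in parallel with the 7860 Ω load: 1015 Ω.
V_A = 33.3 × 1015/(22000 + 1015) = 1.47 V.

V ≈ 1.47 V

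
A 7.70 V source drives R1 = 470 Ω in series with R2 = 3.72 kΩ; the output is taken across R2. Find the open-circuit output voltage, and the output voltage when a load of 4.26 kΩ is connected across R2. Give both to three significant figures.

Open-circuit: V = 7.70 × 3720/(470 + 3720) = 6.84 V.
With the load, R2 becomes R2‖R_L = 1986 Ω, so V = 7.70 × 1986/2456 = 6.23 V.

Unloaded: 6.84 V; loaded: 6.23 V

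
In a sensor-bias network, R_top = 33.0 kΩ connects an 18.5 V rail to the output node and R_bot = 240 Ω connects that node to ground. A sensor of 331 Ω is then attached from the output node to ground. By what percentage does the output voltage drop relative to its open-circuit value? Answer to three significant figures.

41.9 %

The divider's output (Thévenin) resistance is R_top‖R_bot = 238.3 Ω.
Fractional drop under load = R_th/(R_th + R_L) = 238.3 / (238.3 + 331) = 0.4186.
So the output falls by 41.9 %.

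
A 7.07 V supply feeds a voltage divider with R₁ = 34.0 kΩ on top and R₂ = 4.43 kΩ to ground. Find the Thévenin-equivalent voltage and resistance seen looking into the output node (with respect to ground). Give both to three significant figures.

V_th is the open-circuit tap voltage: 7.07 × 4.43/(34.0 + 4.43) = 0.815 V.
With the supply zeroed, R₁ and R₂ appear in parallel from the tap: R_th = R₁‖R₂ = (34.0 × 4.43)/38.43 = 3.92 kΩ.

V_th = 0.815 V, R_th = 3.92 kΩ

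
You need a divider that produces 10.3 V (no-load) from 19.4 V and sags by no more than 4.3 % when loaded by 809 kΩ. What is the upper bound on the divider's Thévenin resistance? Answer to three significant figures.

Loading drop = R_th/(R_th + R_L) ≤ 0.0430, so R_th ≤ R_L · ε/(1−ε) = 809 kΩ × 0.0430/0.9570 = 36.4 kΩ.
(Any R1, R2 with R2/(R1+R2) = 0.531 and R1‖R2 ≤ 36.4 kΩ will meet the spec.)

R_th ≤ 36.4 kΩ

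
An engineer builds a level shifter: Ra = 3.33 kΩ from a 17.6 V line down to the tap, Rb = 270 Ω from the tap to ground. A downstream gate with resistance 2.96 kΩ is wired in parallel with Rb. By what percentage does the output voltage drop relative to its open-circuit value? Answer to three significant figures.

The divider's output (Thévenin) resistance is Ra‖Rb = 249.8 Ω.
Fractional drop under load = R_th/(R_th + R_L) = 249.8 / (249.8 + 2960) = 0.07781.
So the output falls by 7.78 %.

7.78 %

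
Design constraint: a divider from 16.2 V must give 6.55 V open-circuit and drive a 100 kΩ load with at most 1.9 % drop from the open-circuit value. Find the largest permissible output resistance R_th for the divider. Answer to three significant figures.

Loading drop = R_th/(R_th + R_L) ≤ 0.0190, so R_th ≤ R_L · ε/(1−ε) = 100 kΩ × 0.0190/0.9810 = 1.94 kΩ.
(Any R1, R2 with R2/(R1+R2) = 0.404 and R1‖R2 ≤ 1.94 kΩ will meet the spec.)

R_th ≤ 1.94 kΩ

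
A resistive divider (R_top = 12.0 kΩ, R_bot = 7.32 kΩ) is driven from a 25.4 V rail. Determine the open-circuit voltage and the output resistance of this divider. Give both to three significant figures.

V_th is the open-circuit tap voltage: 25.4 × 7.32/(12.0 + 7.32) = 9.62 V.
With the supply zeroed, R_top and R_bot appear in parallel from the tap: R_th = R_top‖R_bot = (12.0 × 7.32)/19.32 = 4.55 kΩ.

V_th = 9.62 V, R_th = 4.55 kΩ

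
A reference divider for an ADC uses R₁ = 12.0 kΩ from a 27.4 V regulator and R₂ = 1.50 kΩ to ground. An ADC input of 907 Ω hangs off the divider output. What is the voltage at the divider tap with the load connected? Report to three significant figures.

V_out ≈ 1.23 V

The load sits in parallel with R₂: R₂‖R_L = (1500 × 907) / (1500 + 907) = 565.2 Ω.
V_out = 27.4 × 565.2 / (12000 + 565.2) = 27.4 × 565.2/12570 = 1.23 V.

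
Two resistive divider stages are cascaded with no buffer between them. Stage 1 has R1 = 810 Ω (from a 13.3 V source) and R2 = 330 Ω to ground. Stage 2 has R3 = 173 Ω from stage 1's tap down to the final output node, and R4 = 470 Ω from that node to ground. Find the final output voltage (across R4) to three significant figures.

Stage 2 presents R3+R4 = 643.0 Ω as a load on stage 1's tap.
Stage 1's lower leg becomes R2‖(R3+R4) = 218.1 Ω, so V_mid = 13.3 × 218.1/1028 = 2.821 V.
Stage 2 is itself unloaded: V_out = V_mid × R4/(R3+R4) = 2.821 × 470/643.0 = 2.06 V.

V_out ≈ 2.06 V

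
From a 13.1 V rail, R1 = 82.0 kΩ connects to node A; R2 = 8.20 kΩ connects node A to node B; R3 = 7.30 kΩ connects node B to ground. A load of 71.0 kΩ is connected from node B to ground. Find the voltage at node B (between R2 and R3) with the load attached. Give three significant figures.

V ≈ 0.896 V

At node B, R3 is in parallel with the load: R3‖R_L = 6.619 kΩ.
Below node A the resistance is R2 + (R3‖R_L) = 14.82 kΩ, so V_A = 13.1 × 14.82/96.82 = 2.005 V.
Then V_B = V_A × (R3‖R_L)/(R2 + R3‖R_L) = 2.005 × 6.619/14.82 = 0.896 V.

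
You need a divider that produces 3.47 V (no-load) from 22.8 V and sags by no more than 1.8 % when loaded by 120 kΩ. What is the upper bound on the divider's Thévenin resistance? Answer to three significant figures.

Loading drop = R_th/(R_th + R_L) ≤ 0.0180, so R_th ≤ R_L · ε/(1−ε) = 120 kΩ × 0.0180/0.9820 = 2.20 kΩ.
(Any R1, R2 with R2/(R1+R2) = 0.152 and R1‖R2 ≤ 2.20 kΩ will meet the spec.)

R_th ≤ 2.20 kΩ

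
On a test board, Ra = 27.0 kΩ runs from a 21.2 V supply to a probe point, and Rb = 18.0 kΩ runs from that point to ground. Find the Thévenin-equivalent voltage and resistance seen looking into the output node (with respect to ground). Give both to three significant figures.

V_th is the open-circuit tap voltage: 21.2 × 18.0/(27.0 + 18.0) = 8.48 V.
With the supply zeroed, Ra and Rb appear in parallel from the tap: R_th = Ra‖Rb = (27.0 × 18.0)/45.00 = 10.8 kΩ.

V_th = 8.48 V, R_th = 10.8 kΩ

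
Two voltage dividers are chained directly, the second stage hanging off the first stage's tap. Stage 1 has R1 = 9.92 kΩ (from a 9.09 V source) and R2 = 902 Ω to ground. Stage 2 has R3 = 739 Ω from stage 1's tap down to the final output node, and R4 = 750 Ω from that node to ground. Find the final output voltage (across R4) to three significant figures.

Stage 2 presents R3+R4 = 1489 Ω as a load on stage 1's tap.
Stage 1's lower leg becomes R2‖(R3+R4) = 561.7 Ω, so V_mid = 9.09 × 561.7/10480 = 0.4871 V.
Stage 2 is itself unloaded: V_out = V_mid × R4/(R3+R4) = 0.4871 × 750/1489 = 0.245 V.

V_out ≈ 0.245 V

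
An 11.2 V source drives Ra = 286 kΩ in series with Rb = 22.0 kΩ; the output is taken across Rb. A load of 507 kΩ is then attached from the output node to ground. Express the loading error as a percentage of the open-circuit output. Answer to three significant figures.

The divider's output (Thévenin) resistance is Ra‖Rb = 20.43 kΩ.
Fractional drop under load = R_th/(R_th + R_L) = 20.43 / (20.43 + 507) = 0.03873.
So the output falls by 3.87 %.

3.87 %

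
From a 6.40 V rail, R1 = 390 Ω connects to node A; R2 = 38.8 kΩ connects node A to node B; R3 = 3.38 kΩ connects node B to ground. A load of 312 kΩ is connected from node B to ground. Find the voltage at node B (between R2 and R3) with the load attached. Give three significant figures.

At node B, R3 is in parallel with the load: R3‖R_L = 3344 Ω.
Below node A the resistance is R2 + (R3‖R_L) = 42140 Ω, so V_A = 6.40 × 42140/42530 = 6.341 V.
Then V_B = V_A × (R3‖R_L)/(R2 + R3‖R_L) = 6.341 × 3344/42140 = 0.503 V.

V ≈ 0.503 V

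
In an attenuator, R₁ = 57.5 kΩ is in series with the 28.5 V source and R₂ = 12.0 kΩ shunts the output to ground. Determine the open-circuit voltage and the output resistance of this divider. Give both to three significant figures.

V_th is the open-circuit tap voltage: 28.5 × 12.0/(57.5 + 12.0) = 4.92 V.
With the supply zeroed, R₁ and R₂ appear in parallel from the tap: R_th = R₁‖R₂ = (57.5 × 12.0)/69.50 = 9.93 kΩ.

V_th = 4.92 V, R_th = 9.93 kΩ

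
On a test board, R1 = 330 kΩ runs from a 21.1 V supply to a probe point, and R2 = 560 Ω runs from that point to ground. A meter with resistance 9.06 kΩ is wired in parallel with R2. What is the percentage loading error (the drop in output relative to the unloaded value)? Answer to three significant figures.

The divider's output (Thévenin) resistance is R1‖R2 = 559.1 Ω.
Fractional drop under load = R_th/(R_th + R_L) = 559.1 / (559.1 + 9060) = 0.05812.
So the output falls by 5.81 %.

5.81 %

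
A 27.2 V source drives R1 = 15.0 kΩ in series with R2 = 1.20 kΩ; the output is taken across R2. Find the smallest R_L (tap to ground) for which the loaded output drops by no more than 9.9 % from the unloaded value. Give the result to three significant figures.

R_L(min) ≈ 10.1 kΩ

Output resistance R_th = R1‖R2 = (15.0 × 1.20)/16.20 = 1.111 kΩ.
The fractional drop is R_th/(R_th + R_L); requiring this ≤ 0.0990 gives R_L ≥ R_th(1/0.0990 − 1) = 1.111 × 9.101 = 10.1 kΩ.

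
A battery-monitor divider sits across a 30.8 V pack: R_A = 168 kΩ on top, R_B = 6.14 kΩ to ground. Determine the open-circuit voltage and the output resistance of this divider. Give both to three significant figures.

V_th = 1.09 V, R_th = 5.92 kΩ

V_th is the open-circuit tap voltage: 30.8 × 6.14/(168 + 6.14) = 1.09 V.
With the supply zeroed, R_A and R_B appear in parallel from the tap: R_th = R_A‖R_B = (168 × 6.14)/174.1 = 5.92 kΩ.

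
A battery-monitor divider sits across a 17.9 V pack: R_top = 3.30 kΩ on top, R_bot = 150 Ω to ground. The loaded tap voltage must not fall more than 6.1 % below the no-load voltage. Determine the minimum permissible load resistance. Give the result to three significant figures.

R_L(min) ≈ 2.21 kΩ

Output resistance R_th = R_top‖R_bot = (3300 × 150)/3450 = 143.5 Ω.
The fractional drop is R_th/(R_th + R_L); requiring this ≤ 0.0610 gives R_L ≥ R_th(1/0.0610 − 1) = 143.5 × 15.39 = 2.21 kΩ.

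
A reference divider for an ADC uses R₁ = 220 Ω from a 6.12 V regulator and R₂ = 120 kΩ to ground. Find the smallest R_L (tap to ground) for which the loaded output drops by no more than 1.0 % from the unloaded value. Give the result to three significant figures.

R_L(min) ≈ 21.7 kΩ

Output resistance R_th = R₁‖R₂ = (220 × 120000)/120200 = 219.6 Ω.
The fractional drop is R_th/(R_th + R_L); requiring this ≤ 0.0100 gives R_L ≥ R_th(1/0.0100 − 1) = 219.6 × 99.00 = 21.7 kΩ.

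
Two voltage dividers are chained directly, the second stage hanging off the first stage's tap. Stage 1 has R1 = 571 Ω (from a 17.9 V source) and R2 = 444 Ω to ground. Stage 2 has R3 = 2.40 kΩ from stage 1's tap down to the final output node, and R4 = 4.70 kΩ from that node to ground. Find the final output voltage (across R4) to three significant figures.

Stage 2 presents R3+R4 = 7100 Ω as a load on stage 1's tap.
Stage 1's lower leg becomes R2‖(R3+R4) = 417.9 Ω, so V_mid = 17.9 × 417.9/988.9 = 7.564 V.
Stage 2 is itself unloaded: V_out = V_mid × R4/(R3+R4) = 7.564 × 4700/7100 = 5.01 V.

V_out ≈ 5.01 V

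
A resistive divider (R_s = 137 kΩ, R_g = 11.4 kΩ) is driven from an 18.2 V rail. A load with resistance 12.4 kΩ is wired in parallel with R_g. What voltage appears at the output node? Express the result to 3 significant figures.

The load sits in parallel with R_g: R_g‖R_L = (11.4 × 12.4) / (11.4 + 12.4) = 5.939 kΩ.
V_out = 18.2 × 5.939 / (137 + 5.939) = 18.2 × 5.939/142.9 = 0.756 V.

V_out ≈ 0.756 V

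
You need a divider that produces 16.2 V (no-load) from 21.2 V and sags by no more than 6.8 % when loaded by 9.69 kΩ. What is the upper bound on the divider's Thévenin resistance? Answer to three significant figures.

R_th ≤ 707 Ω

Loading drop = R_th/(R_th + R_L) ≤ 0.0680, so R_th ≤ R_L · ε/(1−ε) = 9.69 kΩ × 0.0680/0.9320 = 707 Ω.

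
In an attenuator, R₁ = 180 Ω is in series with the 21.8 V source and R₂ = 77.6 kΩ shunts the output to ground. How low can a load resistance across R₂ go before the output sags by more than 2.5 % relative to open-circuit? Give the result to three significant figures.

R_L(min) ≈ 7.00 kΩ

Output resistance R_th = R₁‖R₂ = (180 × 77600)/77780 = 179.6 Ω.
The fractional drop is R_th/(R_th + R_L); requiring this ≤ 0.0250 gives R_L ≥ R_th(1/0.0250 − 1) = 179.6 × 39.00 = 7.00 kΩ.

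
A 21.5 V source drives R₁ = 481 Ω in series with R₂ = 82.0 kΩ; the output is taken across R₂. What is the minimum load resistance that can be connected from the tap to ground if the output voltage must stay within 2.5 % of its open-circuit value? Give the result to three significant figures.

R_L(min) ≈ 18.6 kΩ

Output resistance R_th = R₁‖R₂ = (481 × 82000)/82480 = 478.2 Ω.
The fractional drop is R_th/(R_th + R_L); requiring this ≤ 0.0250 gives R_L ≥ R_th(1/0.0250 − 1) = 478.2 × 39.00 = 18.6 kΩ.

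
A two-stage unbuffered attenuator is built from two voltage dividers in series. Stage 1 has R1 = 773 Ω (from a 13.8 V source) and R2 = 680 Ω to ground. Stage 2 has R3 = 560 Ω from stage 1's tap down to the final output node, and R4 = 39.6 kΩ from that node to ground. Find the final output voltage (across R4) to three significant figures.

V_out ≈ 6.31 V

Stage 2 presents R3+R4 = 40160 Ω as a load on stage 1's tap.
Stage 1's lower leg becomes R2‖(R3+R4) = 668.7 Ω, so V_mid = 13.8 × 668.7/1442 = 6.401 V.
Stage 2 is itself unloaded: V_out = V_mid × R4/(R3+R4) = 6.401 × 39600/40160 = 6.31 V.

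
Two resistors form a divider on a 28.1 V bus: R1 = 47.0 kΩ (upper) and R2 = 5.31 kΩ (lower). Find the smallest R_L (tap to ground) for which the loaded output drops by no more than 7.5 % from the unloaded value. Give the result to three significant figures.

Output resistance R_th = R1‖R2 = (47.0 × 5.31)/52.31 = 4.771 kΩ.
The fractional drop is R_th/(R_th + R_L); requiring this ≤ 0.0750 gives R_L ≥ R_th(1/0.0750 − 1) = 4.771 × 12.33 = 58.8 kΩ.

R_L(min) ≈ 58.8 kΩ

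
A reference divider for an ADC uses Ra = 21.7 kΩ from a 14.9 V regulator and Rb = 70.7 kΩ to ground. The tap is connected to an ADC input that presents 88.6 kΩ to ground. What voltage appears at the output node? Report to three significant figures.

V_out ≈ 9.60 V

The load sits in parallel with Rb: Rb‖R_L = (70.7 × 88.6) / (70.7 + 88.6) = 39.32 kΩ.
V_out = 14.9 × 39.32 / (21.7 + 39.32) = 14.9 × 39.32/61.02 = 9.60 V.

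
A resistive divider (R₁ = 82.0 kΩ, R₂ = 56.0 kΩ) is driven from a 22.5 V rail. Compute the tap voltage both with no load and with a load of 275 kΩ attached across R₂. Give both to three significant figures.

Open-circuit: V = 22.5 × 56.0/(82.0 + 56.0) = 9.13 V.
With the load, R₂ becomes R₂‖R_L = 46.53 kΩ, so V = 22.5 × 46.53/128.5 = 8.14 V.

Unloaded: 9.13 V; loaded: 8.14 V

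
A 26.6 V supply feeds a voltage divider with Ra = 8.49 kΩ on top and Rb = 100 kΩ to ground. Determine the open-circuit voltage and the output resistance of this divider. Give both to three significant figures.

V_th is the open-circuit tap voltage: 26.6 × 100/(8.49 + 100) = 24.5 V.
With the supply zeroed, Ra and Rb appear in parallel from the tap: R_th = Ra‖Rb = (8.49 × 100)/108.5 = 7.83 kΩ.

V_th = 24.5 V, R_th = 7.83 kΩ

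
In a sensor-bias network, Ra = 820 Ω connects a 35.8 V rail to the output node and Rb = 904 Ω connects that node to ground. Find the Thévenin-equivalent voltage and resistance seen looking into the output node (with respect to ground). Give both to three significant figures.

V_th = 18.8 V, R_th = 430 Ω

V_th is the open-circuit tap voltage: 35.8 × 904/(820 + 904) = 18.8 V.
With the supply zeroed, Ra and Rb appear in parallel from the tap: R_th = Ra‖Rb = (820 × 904)/1724 = 430 Ω.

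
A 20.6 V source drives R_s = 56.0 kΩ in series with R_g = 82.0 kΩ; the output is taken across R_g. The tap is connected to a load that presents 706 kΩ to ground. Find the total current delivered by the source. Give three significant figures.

R_g‖R_L = 73.47 kΩ, so the source sees R_s + R_g‖R_L = 129.5 kΩ.
I = 20.6 V / 129.5 kΩ = 0.159 mA.

I ≈ 0.159 mA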